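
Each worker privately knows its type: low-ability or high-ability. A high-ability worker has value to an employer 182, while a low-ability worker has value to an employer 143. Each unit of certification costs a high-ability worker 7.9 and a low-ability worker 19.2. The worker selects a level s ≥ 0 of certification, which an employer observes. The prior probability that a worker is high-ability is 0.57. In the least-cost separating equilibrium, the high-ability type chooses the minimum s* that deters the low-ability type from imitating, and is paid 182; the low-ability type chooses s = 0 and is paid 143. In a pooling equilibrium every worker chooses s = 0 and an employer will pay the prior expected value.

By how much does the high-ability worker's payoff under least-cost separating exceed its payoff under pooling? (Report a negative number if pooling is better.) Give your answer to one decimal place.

0.7

Least-cost separating signal: s* solves 143 = 182 − 19.2·s*, so s* = (182 − 143)/19.2 ≈ 2.0313.
High-ability type's separating payoff: 182 − 7.9 × s* = 182 − 7.9 × (182 − 143)/19.2 = 182 − 308.1/19.2 ≈ 165.953.
Pooling payoff: 0.57 × 182 + 0.43 × 143 = 165.23.
Difference: 165.953 − 165.23 = 0.723, i.e. 0.7 to one decimal place.
The high-ability type prefers to separate.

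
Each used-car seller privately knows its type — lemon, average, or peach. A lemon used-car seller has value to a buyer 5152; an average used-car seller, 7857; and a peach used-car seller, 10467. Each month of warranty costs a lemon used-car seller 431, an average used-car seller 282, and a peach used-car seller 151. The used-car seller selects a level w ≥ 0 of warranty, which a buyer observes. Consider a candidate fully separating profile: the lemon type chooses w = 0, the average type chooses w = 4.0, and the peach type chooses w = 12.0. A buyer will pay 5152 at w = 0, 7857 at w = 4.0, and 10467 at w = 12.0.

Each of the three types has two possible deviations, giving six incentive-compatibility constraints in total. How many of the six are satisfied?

Lemon (own payoff 5152): to w=4.0 gives 7857 − 431×4.0 = 6133 → profitable ✗; to w=12.0 gives 10467 − 431×12.0 = 5295 → profitable ✗.
Average (own payoff 7857 − 282×4.0 = 6729): to w=0 gives 5152 → no gain ✓; to w=12.0 gives 10467 − 282×12.0 = 7083 → profitable ✗.
Peach (own payoff 10467 − 151×12.0 = 8655): to w=0 gives 5152 → no gain ✓; to w=4.0 gives 7857 − 151×4.0 = 7253 → no gain ✓.
3 of the 6 constraints hold; not an equilibrium.

3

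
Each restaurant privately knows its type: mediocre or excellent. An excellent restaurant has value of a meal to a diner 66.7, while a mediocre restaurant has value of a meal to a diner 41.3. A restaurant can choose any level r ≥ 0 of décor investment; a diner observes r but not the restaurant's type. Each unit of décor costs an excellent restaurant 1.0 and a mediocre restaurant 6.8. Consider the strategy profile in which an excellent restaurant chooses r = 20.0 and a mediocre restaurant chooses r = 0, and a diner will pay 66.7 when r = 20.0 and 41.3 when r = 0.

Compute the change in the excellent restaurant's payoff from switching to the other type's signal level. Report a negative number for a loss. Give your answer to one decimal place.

-5.4

Playing r = 20.0 the excellent restaurant receives 66.7 − 1.0 × 20.0 = 46.7.
Deviating to r = 0 yields 41.3 instead.
Gain from deviating: 41.3 − 46.7 = -5.4.
The gain is negative, so the excellent type's incentive-compatibility constraint is satisfied.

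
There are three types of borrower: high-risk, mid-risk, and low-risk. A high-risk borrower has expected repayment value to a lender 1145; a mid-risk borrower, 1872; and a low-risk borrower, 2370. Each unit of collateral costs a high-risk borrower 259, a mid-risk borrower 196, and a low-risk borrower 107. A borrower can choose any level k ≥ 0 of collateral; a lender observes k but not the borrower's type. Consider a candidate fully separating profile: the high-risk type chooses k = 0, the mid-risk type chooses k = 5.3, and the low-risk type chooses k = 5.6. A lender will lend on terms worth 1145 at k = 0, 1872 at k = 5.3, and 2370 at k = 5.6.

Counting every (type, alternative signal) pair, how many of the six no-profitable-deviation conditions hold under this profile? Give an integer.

Mid-risk (own payoff 1872 − 196×5.3 = 833.2): to k=0 gives 1145 → profitable ✗; to k=5.6 gives 2370 − 196×5.6 = 1272.4 → profitable ✗.
High-risk (own payoff 1145): to k=5.3 gives 1872 − 259×5.3 = 499.3 → no gain ✓; to k=5.6 gives 2370 − 259×5.6 = 919.6 → no gain ✓.
Low-risk (own payoff 2370 − 107×5.6 = 1770.8): to k=0 gives 1145 → no gain ✓; to k=5.3 gives 1872 − 107×5.3 = 1304.9 → no gain ✓.
4 of the 6 constraints hold; not an equilibrium.

4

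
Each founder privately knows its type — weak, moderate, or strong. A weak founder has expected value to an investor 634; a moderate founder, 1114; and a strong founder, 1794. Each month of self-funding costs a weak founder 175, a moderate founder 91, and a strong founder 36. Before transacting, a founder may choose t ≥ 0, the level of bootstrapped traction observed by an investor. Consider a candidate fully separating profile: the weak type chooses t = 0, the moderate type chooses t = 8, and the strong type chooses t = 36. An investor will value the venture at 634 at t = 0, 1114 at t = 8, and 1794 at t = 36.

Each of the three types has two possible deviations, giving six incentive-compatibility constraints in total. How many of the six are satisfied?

Moderate (own payoff 1114 − 91×8 = 386): to t=0 gives 634 → profitable ✗; to t=36 gives 1794 − 91×36 = -1482 → no gain ✓.
Strong (own payoff 1794 − 36×36 = 498): to t=0 gives 634 → profitable ✗; to t=8 gives 1114 − 36×8 = 826 → profitable ✗.
Weak (own payoff 634): to t=8 gives 1114 − 175×8 = -286 → no gain ✓; to t=36 gives 1794 − 175×36 = -4506 → no gain ✓.
3 of the 6 constraints hold; not an equilibrium.

3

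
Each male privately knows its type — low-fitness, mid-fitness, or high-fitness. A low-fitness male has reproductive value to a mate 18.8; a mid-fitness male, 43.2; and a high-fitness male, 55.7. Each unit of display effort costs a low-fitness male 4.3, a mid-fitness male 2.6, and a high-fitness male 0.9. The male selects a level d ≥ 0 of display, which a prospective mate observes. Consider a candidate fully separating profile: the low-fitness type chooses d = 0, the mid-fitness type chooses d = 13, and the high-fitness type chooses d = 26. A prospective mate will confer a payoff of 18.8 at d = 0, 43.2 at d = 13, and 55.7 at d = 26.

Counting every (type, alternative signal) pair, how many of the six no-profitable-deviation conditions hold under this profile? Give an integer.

High-fitness (own payoff 55.7 − 0.9×26 = 32.3): to d=0 gives 18.8 → no gain ✓; to d=13 gives 43.2 − 0.9×13 = 31.5 → no gain ✓.
Mid-fitness (own payoff 43.2 − 2.6×13 = 9.4): to d=0 gives 18.8 → profitable ✗; to d=26 gives 55.7 − 2.6×26 = -11.9 → no gain ✓.
Low-fitness (own payoff 18.8): to d=13 gives 43.2 − 4.3×13 = -12.7 → no gain ✓; to d=26 gives 55.7 − 4.3×26 = -56.1 → no gain ✓.
5 of the 6 constraints hold; not an equilibrium.

5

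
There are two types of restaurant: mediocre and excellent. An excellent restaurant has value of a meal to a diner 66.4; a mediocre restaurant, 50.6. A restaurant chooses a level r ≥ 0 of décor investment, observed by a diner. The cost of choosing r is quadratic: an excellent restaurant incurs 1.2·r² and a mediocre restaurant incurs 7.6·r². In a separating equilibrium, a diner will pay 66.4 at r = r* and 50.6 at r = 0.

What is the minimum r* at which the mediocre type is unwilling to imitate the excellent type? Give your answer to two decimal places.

1.44

The mediocre type at r = 0 receives 50.6; imitating at r* yields 66.4 − 7.6·r*².
Indifference: 50.6 = 66.4 − 7.6·r*², so r*² = (66.4 − 50.6) / 7.6 ≈ 2.0789.
r* = √2.0789 ≈ 1.44.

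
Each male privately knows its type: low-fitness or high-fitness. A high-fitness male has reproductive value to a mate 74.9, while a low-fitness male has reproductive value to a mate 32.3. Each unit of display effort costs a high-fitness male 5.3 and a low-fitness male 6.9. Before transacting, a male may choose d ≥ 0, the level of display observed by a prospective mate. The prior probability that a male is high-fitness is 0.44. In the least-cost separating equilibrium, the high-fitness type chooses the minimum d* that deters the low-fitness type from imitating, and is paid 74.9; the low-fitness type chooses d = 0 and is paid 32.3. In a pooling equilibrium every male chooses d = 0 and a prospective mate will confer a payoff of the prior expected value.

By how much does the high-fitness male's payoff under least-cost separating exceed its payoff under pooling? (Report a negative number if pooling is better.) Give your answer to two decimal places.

Least-cost separating signal: d* solves 32.3 = 74.9 − 6.9·d*, so d* = (74.9 − 32.3)/6.9 ≈ 6.1739.
High-fitness type's separating payoff: 74.9 − 5.3 × d* = 74.9 − 5.3 × (74.9 − 32.3)/6.9 = 74.9 − 225.78/6.9 ≈ 42.1783.
Pooling payoff: 0.44 × 74.9 + 0.56 × 32.3 = 51.044.
Difference: 42.1783 − 51.044 = -8.8657, i.e. -8.87 to two decimal places.
The high-fitness type would prefer the pooling outcome.

-8.87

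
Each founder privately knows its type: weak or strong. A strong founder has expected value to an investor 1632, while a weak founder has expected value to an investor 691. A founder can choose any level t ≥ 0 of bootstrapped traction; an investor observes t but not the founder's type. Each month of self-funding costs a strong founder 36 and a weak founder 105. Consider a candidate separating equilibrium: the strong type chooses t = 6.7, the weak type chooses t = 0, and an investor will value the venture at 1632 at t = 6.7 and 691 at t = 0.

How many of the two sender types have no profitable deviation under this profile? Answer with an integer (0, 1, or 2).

Strong type: signal → 1632 − 36 × 6.7 = 1390.8; deviate to 0 → 691. IC holds (1390.8 ≥ 691).
Weak type: stay at 0 → 691; mimic → 1632 − 105 × 6.7 = 928.5. IC fails (691 < 928.5).
1 of 2 constraints hold, so this profile is not an equilibrium.

1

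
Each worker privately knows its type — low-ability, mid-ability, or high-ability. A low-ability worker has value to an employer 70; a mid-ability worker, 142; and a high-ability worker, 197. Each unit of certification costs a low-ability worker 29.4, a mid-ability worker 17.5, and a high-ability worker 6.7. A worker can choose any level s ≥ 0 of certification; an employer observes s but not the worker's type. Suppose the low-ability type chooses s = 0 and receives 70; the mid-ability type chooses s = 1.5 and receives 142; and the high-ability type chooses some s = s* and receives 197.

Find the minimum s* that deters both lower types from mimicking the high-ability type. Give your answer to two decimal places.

Low-ability type (on-path payoff 70) won't mimic when 70 ≥ 197 − 29.4·s*, i.e. s* ≥ 4.32.
Mid-ability type (on-path payoff 142 − 17.5×1.5 = 115.75) won't mimic when 115.75 ≥ 197 − 17.5·s*, i.e. s* ≥ 4.64.
Both must hold, so s* = max(4.32, 4.64) = 4.64. The mid-ability type's constraint binds.

4.64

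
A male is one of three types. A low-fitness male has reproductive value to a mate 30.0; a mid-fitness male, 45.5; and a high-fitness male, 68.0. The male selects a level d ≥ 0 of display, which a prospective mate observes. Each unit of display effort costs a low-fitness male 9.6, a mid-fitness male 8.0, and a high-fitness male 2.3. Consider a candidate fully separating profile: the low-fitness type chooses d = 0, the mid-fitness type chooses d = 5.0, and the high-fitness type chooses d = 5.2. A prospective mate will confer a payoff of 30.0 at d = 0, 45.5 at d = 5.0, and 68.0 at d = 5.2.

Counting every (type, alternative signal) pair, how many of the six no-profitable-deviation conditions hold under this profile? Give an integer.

Low-fitness (own payoff 30.0): to d=5.0 gives 45.5 − 9.6×5.0 = -2.5 → no gain ✓; to d=5.2 gives 68.0 − 9.6×5.2 = 18.08 → no gain ✓.
Mid-fitness (own payoff 45.5 − 8.0×5.0 = 5.5): to d=0 gives 30.0 → profitable ✗; to d=5.2 gives 68.0 − 8.0×5.2 = 26.4 → profitable ✗.
High-fitness (own payoff 68.0 − 2.3×5.2 = 56.04): to d=0 gives 30.0 → no gain ✓; to d=5.0 gives 45.5 − 2.3×5.0 = 34 → no gain ✓.
4 of the 6 constraints hold; not an equilibrium.

4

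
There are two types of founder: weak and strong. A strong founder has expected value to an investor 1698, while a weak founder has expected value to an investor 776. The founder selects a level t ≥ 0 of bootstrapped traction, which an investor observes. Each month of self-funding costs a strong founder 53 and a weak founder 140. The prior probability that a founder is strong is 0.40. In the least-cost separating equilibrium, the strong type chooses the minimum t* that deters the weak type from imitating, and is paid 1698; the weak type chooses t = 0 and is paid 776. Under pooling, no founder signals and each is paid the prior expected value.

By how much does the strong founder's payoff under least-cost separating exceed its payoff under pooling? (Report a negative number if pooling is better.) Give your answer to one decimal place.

204.2

Least-cost separating signal: t* solves 776 = 1698 − 140·t*, so t* = (1698 − 776)/140 ≈ 6.5857.
Strong type's separating payoff: 1698 − 53 × t* = 1698 − 53 × (1698 − 776)/140 = 1698 − 48866/140 ≈ 1348.957.
Pooling payoff: 0.40 × 1698 + 0.60 × 776 = 1144.8.
Difference: 1348.957 − 1144.8 = 204.157, i.e. 204.2 to one decimal place.
The strong type prefers to separate.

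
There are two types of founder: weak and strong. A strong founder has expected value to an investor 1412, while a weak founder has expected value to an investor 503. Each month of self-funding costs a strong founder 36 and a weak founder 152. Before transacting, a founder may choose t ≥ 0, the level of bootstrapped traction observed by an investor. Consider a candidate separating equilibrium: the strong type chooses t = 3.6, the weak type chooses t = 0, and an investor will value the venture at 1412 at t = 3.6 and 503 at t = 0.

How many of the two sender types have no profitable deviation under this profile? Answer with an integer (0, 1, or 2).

1

Weak type: stay at 0 → 503; mimic → 1412 − 152 × 3.6 = 864.8. IC fails (503 < 864.8).
Strong type: signal → 1412 − 36 × 3.6 = 1282.4; deviate to 0 → 503. IC holds (1282.4 ≥ 503).
1 of 2 constraints hold, so this profile is not an equilibrium.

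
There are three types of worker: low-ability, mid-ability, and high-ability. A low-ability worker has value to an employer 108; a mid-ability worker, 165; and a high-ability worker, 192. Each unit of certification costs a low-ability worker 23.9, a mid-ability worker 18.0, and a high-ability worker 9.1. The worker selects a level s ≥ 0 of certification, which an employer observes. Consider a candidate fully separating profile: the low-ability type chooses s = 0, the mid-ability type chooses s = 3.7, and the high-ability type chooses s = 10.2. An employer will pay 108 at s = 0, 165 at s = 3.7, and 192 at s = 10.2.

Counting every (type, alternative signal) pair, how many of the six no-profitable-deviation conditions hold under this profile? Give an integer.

Mid-ability (own payoff 165 − 18.0×3.7 = 98.4): to s=0 gives 108 → profitable ✗; to s=10.2 gives 192 − 18.0×10.2 = 8.4 → no gain ✓.
High-ability (own payoff 192 − 9.1×10.2 = 99.18): to s=0 gives 108 → profitable ✗; to s=3.7 gives 165 − 9.1×3.7 = 131.33 → profitable ✗.
Low-ability (own payoff 108): to s=3.7 gives 165 − 23.9×3.7 = 76.57 → no gain ✓; to s=10.2 gives 192 − 23.9×10.2 = -51.78 → no gain ✓.
3 of the 6 constraints hold; not an equilibrium.

3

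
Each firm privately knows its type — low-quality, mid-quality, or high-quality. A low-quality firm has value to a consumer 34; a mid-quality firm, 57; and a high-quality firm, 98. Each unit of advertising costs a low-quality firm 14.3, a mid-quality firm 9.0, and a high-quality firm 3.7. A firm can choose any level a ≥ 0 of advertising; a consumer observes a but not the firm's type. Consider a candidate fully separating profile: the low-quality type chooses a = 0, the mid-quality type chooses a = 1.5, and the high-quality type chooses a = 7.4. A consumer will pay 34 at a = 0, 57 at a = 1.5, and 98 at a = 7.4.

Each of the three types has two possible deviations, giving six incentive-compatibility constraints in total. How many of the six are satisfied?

5

High-quality (own payoff 98 − 3.7×7.4 = 70.62): to a=0 gives 34 → no gain ✓; to a=1.5 gives 57 − 3.7×1.5 = 51.45 → no gain ✓.
Low-quality (own payoff 34): to a=1.5 gives 57 − 14.3×1.5 = 35.55 → profitable ✗; to a=7.4 gives 98 − 14.3×7.4 = -7.82 → no gain ✓.
Mid-quality (own payoff 57 − 9.0×1.5 = 43.5): to a=0 gives 34 → no gain ✓; to a=7.4 gives 98 − 9.0×7.4 = 31.4 → no gain ✓.
5 of the 6 constraints hold; not an equilibrium.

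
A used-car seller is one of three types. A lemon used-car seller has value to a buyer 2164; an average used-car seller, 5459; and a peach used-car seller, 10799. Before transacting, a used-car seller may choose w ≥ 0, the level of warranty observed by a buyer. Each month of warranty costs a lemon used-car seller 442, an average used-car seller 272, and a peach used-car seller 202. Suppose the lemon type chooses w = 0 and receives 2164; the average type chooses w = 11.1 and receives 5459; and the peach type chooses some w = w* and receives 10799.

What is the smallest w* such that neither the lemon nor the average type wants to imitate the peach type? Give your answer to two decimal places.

30.73

Average type (on-path payoff 5459 − 272×11.1 = 2439.8) won't mimic when 2439.8 ≥ 10799 − 272·w*, i.e. w* ≥ 30.73.
Lemon type (on-path payoff 2164) won't mimic when 2164 ≥ 10799 − 442·w*, i.e. w* ≥ 19.54.
Both must hold, so w* = max(19.54, 30.73) = 30.73. The average type's constraint binds.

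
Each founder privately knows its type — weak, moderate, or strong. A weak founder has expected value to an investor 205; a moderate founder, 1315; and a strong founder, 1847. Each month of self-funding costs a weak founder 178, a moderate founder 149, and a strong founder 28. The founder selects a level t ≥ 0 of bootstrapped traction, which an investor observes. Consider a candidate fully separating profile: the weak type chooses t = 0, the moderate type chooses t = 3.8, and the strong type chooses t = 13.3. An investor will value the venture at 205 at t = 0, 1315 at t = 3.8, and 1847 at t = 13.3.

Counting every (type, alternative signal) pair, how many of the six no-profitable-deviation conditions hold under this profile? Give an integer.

Moderate (own payoff 1315 − 149×3.8 = 748.8): to t=0 gives 205 → no gain ✓; to t=13.3 gives 1847 − 149×13.3 = -134.7 → no gain ✓.
Weak (own payoff 205): to t=3.8 gives 1315 − 178×3.8 = 638.6 → profitable ✗; to t=13.3 gives 1847 − 178×13.3 = -520.4 → no gain ✓.
Strong (own payoff 1847 − 28×13.3 = 1474.6): to t=0 gives 205 → no gain ✓; to t=3.8 gives 1315 − 28×3.8 = 1208.6 → no gain ✓.
5 of the 6 constraints hold; not an equilibrium.

5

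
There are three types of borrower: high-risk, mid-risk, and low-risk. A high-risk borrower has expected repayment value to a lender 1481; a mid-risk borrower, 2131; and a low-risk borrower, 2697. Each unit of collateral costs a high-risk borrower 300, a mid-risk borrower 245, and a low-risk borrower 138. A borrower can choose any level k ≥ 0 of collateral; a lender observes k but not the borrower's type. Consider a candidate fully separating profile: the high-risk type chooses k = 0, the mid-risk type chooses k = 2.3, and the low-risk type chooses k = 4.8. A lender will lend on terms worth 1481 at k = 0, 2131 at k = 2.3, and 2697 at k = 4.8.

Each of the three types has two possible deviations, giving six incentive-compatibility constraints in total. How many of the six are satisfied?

Low-risk (own payoff 2697 − 138×4.8 = 2034.6): to k=0 gives 1481 → no gain ✓; to k=2.3 gives 2131 − 138×2.3 = 1813.6 → no gain ✓.
Mid-risk (own payoff 2131 − 245×2.3 = 1567.5): to k=0 gives 1481 → no gain ✓; to k=4.8 gives 2697 − 245×4.8 = 1521 → no gain ✓.
High-risk (own payoff 1481): to k=2.3 gives 2131 − 300×2.3 = 1441 → no gain ✓; to k=4.8 gives 2697 − 300×4.8 = 1257 → no gain ✓.
6 of the 6 constraints hold; this profile is a separating equilibrium.

6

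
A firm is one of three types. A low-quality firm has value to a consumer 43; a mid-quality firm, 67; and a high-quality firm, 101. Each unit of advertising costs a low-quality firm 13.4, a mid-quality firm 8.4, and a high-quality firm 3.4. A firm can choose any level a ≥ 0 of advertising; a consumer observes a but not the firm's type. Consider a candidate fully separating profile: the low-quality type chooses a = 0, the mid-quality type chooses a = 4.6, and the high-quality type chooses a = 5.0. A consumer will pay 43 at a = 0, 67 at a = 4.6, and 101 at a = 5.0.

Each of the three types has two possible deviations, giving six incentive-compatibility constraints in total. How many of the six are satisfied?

High-quality (own payoff 101 − 3.4×5.0 = 84): to a=0 gives 43 → no gain ✓; to a=4.6 gives 67 − 3.4×4.6 = 51.36 → no gain ✓.
Low-quality (own payoff 43): to a=4.6 gives 67 − 13.4×4.6 = 5.36 → no gain ✓; to a=5.0 gives 101 − 13.4×5.0 = 34 → no gain ✓.
Mid-quality (own payoff 67 − 8.4×4.6 = 28.36): to a=0 gives 43 → profitable ✗; to a=5.0 gives 101 − 8.4×5.0 = 59 → profitable ✗.
4 of the 6 constraints hold; not an equilibrium.

4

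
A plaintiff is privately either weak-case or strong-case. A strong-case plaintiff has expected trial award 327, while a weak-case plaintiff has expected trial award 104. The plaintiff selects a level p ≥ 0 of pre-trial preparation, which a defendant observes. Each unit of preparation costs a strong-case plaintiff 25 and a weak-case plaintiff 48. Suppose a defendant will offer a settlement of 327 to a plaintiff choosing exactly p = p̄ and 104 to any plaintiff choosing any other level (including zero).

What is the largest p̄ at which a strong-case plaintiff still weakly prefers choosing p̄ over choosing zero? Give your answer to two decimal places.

8.92

Choosing p̄ yields the strong-case type 327 − 25·p̄; choosing zero yields 104.
The strong-case type is indifferent at 327 − 25·p̄ = 104, i.e. p̄ = (327 − 104) / 25 = 8.92.
For any p̄ above 8.92 the strong-case type would rather pool at zero, so separation collapses.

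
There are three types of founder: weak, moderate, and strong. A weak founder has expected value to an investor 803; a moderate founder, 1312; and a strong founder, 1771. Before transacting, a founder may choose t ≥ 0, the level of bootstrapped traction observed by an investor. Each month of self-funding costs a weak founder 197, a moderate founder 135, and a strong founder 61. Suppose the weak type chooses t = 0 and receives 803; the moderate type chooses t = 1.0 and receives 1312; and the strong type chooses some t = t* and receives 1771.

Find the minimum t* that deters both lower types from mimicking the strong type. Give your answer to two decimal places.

Moderate type (on-path payoff 1312 − 135×1.0 = 1177) won't mimic when 1177 ≥ 1771 − 135·t*, i.e. t* ≥ 4.40.
Weak type (on-path payoff 803) won't mimic when 803 ≥ 1771 − 197·t*, i.e. t* ≥ 4.91.
Both must hold, so t* = max(4.91, 4.40) = 4.91. The weak type's constraint binds.

4.91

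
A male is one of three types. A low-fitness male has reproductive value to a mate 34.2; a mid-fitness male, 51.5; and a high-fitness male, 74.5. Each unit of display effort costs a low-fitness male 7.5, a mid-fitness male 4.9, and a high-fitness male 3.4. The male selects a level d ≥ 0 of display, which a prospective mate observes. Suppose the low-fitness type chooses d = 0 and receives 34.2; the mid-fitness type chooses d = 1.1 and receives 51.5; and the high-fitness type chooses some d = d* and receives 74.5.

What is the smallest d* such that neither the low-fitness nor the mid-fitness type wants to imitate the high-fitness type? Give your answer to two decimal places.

5.79

Low-fitness type (on-path payoff 34.2) won't mimic when 34.2 ≥ 74.5 − 7.5·d*, i.e. d* ≥ 5.37.
Mid-fitness type (on-path payoff 51.5 − 4.9×1.1 = 46.11) won't mimic when 46.11 ≥ 74.5 − 4.9·d*, i.e. d* ≥ 5.79.
Both must hold, so d* = max(5.37, 5.79) = 5.79. The mid-fitness type's constraint binds.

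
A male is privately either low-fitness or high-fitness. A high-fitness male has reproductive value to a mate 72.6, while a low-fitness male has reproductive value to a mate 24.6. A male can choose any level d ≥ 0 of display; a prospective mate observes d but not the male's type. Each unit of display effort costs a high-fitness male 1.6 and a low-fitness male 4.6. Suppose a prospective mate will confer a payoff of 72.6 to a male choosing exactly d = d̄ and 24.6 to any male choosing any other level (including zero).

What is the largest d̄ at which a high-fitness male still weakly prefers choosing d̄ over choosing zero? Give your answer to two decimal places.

Choosing d̄ yields the high-fitness type 72.6 − 1.6·d̄; choosing zero yields 24.6.
The high-fitness type is indifferent at 72.6 − 1.6·d̄ = 24.6, i.e. d̄ = (72.6 − 24.6) / 1.6 = 30.00.
For any d̄ above 30.00 the high-fitness type would rather pool at zero, so separation collapses.

30.00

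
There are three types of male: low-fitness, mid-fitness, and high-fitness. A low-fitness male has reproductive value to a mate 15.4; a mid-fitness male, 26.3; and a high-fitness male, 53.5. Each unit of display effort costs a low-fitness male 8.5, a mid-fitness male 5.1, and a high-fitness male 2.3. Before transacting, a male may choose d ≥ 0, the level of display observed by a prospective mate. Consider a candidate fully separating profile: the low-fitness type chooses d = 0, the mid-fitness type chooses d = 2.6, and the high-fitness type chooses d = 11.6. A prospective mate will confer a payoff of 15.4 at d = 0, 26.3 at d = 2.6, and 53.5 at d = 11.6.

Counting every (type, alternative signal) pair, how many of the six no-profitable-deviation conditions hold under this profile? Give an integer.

5

High-fitness (own payoff 53.5 − 2.3×11.6 = 26.82): to d=0 gives 15.4 → no gain ✓; to d=2.6 gives 26.3 − 2.3×2.6 = 20.32 → no gain ✓.
Mid-fitness (own payoff 26.3 − 5.1×2.6 = 13.04): to d=0 gives 15.4 → profitable ✗; to d=11.6 gives 53.5 − 5.1×11.6 = -5.66 → no gain ✓.
Low-fitness (own payoff 15.4): to d=2.6 gives 26.3 − 8.5×2.6 = 4.2 → no gain ✓; to d=11.6 gives 53.5 − 8.5×11.6 = -45.1 → no gain ✓.
5 of the 6 constraints hold; not an equilibrium.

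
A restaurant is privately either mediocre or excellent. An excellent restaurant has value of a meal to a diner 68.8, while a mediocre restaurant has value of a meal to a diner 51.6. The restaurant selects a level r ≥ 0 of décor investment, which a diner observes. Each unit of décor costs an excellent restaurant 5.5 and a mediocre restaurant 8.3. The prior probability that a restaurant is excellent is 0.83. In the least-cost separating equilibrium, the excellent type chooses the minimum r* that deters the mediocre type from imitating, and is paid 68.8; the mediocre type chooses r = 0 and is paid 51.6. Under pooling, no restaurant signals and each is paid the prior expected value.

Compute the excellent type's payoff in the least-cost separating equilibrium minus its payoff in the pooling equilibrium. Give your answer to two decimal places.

Least-cost separating signal: r* solves 51.6 = 68.8 − 8.3·r*, so r* = (68.8 − 51.6)/8.3 ≈ 2.0723.
Excellent type's separating payoff: 68.8 − 5.5 × r* = 68.8 − 5.5 × (68.8 − 51.6)/8.3 = 68.8 − 94.6/8.3 ≈ 57.4024.
Pooling payoff: 0.83 × 68.8 + 0.17 × 51.6 = 65.876.
Difference: 57.4024 − 65.876 = -8.4736, i.e. -8.47 to two decimal places.
The excellent type would prefer the pooling outcome.

-8.47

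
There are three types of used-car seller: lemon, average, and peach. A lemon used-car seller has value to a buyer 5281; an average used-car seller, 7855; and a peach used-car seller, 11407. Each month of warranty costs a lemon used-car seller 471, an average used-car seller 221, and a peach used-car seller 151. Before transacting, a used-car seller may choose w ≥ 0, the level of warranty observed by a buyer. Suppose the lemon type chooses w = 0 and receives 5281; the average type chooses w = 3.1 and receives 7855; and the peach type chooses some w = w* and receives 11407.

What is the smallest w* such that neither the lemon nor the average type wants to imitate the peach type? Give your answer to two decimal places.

19.17

Lemon type (on-path payoff 5281) won't mimic when 5281 ≥ 11407 − 471·w*, i.e. w* ≥ 13.01.
Average type (on-path payoff 7855 − 221×3.1 = 7169.9) won't mimic when 7169.9 ≥ 11407 − 221·w*, i.e. w* ≥ 19.17.
Both must hold, so w* = max(13.01, 19.17) = 19.17. The average type's constraint binds.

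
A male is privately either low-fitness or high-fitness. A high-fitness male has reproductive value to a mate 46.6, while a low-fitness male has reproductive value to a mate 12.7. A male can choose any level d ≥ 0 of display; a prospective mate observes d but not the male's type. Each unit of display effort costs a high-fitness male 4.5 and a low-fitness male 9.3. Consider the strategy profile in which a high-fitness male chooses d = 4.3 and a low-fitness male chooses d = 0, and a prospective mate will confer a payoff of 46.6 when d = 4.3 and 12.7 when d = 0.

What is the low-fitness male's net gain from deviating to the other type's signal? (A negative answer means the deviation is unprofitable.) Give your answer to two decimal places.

Playing d = 0 the low-fitness male receives 12.7.
Deviating to d = 4.3 brings payment 46.6 at cost 9.3 × 4.3 = 39.99, netting 6.61.
Gain from deviating: 6.61 − 12.7 = -6.09.
The gain is negative, so the low-fitness type's incentive-compatibility constraint is satisfied.

-6.09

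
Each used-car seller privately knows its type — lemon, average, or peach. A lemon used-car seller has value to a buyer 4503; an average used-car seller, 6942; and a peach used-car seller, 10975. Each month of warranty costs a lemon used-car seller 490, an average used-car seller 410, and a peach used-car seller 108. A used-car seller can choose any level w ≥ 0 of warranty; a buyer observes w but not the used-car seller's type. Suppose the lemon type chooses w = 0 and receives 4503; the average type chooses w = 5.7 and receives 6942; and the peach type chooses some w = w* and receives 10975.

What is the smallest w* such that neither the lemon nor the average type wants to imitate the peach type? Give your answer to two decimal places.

15.54

Lemon type (on-path payoff 4503) won't mimic when 4503 ≥ 10975 − 490·w*, i.e. w* ≥ 13.21.
Average type (on-path payoff 6942 − 410×5.7 = 4605) won't mimic when 4605 ≥ 10975 − 410·w*, i.e. w* ≥ 15.54.
Both must hold, so w* = max(13.21, 15.54) = 15.54. The average type's constraint binds.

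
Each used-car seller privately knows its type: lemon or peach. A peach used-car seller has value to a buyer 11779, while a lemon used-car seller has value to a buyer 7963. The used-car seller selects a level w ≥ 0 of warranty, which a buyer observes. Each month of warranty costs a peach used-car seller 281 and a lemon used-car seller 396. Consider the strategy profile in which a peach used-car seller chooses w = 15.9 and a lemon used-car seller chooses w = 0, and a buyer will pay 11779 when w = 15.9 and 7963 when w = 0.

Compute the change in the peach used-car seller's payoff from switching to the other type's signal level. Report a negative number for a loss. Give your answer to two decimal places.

Playing w = 15.9 the peach used-car seller receives 11779 − 281 × 15.9 = 7311.1.
Deviating to w = 0 yields 7963 instead.
Gain from deviating: 7963 − 7311.1 = 651.90.
The gain is positive, so the peach type's incentive-compatibility constraint is violated — this profile is not a separating equilibrium.

651.90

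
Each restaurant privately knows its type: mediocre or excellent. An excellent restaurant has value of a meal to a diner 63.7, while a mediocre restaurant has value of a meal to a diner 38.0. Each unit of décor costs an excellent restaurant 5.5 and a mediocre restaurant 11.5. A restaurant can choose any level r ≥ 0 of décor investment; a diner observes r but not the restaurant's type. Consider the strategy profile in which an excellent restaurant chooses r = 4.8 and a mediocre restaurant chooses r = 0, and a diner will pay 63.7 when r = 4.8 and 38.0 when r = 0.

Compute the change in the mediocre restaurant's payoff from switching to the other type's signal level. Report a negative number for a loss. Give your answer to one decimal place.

-29.5

Playing r = 0 the mediocre restaurant receives 38.0.
Deviating to r = 4.8 brings payment 63.7 at cost 11.5 × 4.8 = 55.2, netting 8.5.
Gain from deviating: 8.5 − 38.0 = -29.5.
The gain is negative, so the mediocre type's incentive-compatibility constraint is satisfied.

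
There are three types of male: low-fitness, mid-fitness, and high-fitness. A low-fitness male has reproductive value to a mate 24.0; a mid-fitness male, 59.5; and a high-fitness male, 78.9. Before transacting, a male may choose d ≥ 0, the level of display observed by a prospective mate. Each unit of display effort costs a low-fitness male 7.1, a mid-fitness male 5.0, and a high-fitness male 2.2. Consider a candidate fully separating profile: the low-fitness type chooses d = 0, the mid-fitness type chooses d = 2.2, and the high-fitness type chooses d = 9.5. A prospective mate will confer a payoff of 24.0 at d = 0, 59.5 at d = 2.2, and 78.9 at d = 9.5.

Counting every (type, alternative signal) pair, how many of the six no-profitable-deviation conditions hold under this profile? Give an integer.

5

High-fitness (own payoff 78.9 − 2.2×9.5 = 58): to d=0 gives 24.0 → no gain ✓; to d=2.2 gives 59.5 − 2.2×2.2 = 54.66 → no gain ✓.
Low-fitness (own payoff 24.0): to d=2.2 gives 59.5 − 7.1×2.2 = 43.88 → profitable ✗; to d=9.5 gives 78.9 − 7.1×9.5 = 11.45 → no gain ✓.
Mid-fitness (own payoff 59.5 − 5.0×2.2 = 48.5): to d=0 gives 24.0 → no gain ✓; to d=9.5 gives 78.9 − 5.0×9.5 = 31.4 → no gain ✓.
5 of the 6 constraints hold; not an equilibrium.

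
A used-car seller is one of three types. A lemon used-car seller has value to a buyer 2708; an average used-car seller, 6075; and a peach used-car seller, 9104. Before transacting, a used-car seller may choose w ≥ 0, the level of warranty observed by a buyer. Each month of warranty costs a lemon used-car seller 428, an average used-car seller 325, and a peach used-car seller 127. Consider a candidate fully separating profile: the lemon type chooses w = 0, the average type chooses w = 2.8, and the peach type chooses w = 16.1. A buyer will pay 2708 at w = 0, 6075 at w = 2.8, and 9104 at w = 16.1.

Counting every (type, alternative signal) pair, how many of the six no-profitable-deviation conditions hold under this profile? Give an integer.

Peach (own payoff 9104 − 127×16.1 = 7059.3): to w=0 gives 2708 → no gain ✓; to w=2.8 gives 6075 − 127×2.8 = 5719.4 → no gain ✓.
Lemon (own payoff 2708): to w=2.8 gives 6075 − 428×2.8 = 4876.6 → profitable ✗; to w=16.1 gives 9104 − 428×16.1 = 2213.2 → no gain ✓.
Average (own payoff 6075 − 325×2.8 = 5165): to w=0 gives 2708 → no gain ✓; to w=16.1 gives 9104 − 325×16.1 = 3871.5 → no gain ✓.
5 of the 6 constraints hold; not an equilibrium.

5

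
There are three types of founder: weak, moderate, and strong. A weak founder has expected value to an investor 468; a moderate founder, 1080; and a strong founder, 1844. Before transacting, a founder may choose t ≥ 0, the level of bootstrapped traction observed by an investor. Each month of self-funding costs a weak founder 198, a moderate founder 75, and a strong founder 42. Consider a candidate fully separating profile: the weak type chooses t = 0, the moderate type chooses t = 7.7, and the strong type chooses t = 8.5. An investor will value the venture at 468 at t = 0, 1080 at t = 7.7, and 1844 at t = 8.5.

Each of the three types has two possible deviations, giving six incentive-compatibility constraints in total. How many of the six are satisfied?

5

Weak (own payoff 468): to t=7.7 gives 1080 − 198×7.7 = -444.6 → no gain ✓; to t=8.5 gives 1844 − 198×8.5 = 161 → no gain ✓.
Strong (own payoff 1844 − 42×8.5 = 1487): to t=0 gives 468 → no gain ✓; to t=7.7 gives 1080 − 42×7.7 = 756.6 → no gain ✓.
Moderate (own payoff 1080 − 75×7.7 = 502.5): to t=0 gives 468 → no gain ✓; to t=8.5 gives 1844 − 75×8.5 = 1206.5 → profitable ✗.
5 of the 6 constraints hold; not an equilibrium.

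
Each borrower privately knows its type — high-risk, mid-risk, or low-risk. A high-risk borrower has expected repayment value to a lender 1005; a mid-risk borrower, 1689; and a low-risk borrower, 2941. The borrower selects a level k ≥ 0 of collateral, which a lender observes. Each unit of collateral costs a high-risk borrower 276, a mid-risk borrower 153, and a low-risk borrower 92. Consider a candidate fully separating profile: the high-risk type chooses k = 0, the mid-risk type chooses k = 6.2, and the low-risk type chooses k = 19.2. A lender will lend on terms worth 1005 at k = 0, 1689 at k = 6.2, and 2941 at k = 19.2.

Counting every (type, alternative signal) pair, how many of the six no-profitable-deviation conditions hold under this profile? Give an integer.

5

Mid-risk (own payoff 1689 − 153×6.2 = 740.4): to k=0 gives 1005 → profitable ✗; to k=19.2 gives 2941 − 153×19.2 = 3.4 → no gain ✓.
Low-risk (own payoff 2941 − 92×19.2 = 1174.6): to k=0 gives 1005 → no gain ✓; to k=6.2 gives 1689 − 92×6.2 = 1118.6 → no gain ✓.
High-risk (own payoff 1005): to k=6.2 gives 1689 − 276×6.2 = -22.2 → no gain ✓; to k=19.2 gives 2941 − 276×19.2 = -2358.2 → no gain ✓.
5 of the 6 constraints hold; not an equilibrium.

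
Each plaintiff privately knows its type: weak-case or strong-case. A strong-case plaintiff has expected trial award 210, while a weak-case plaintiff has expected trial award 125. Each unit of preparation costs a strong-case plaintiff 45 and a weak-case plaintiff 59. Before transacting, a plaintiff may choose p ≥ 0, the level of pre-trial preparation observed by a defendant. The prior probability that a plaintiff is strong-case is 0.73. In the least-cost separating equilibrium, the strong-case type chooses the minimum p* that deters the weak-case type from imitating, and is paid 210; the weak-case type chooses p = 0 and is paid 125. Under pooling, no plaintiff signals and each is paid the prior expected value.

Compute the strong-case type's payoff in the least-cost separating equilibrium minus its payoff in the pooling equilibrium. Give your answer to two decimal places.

-41.88

Least-cost separating signal: p* solves 125 = 210 − 59·p*, so p* = (210 − 125)/59 ≈ 1.4407.
Strong-case type's separating payoff: 210 − 45 × p* = 210 − 45 × (210 − 125)/59 = 210 − 3825/59 ≈ 145.1695.
Pooling payoff: 0.73 × 210 + 0.27 × 125 = 187.05.
Difference: 145.1695 − 187.05 = -41.8805, i.e. -41.88 to two decimal places.
The strong-case type would prefer the pooling outcome.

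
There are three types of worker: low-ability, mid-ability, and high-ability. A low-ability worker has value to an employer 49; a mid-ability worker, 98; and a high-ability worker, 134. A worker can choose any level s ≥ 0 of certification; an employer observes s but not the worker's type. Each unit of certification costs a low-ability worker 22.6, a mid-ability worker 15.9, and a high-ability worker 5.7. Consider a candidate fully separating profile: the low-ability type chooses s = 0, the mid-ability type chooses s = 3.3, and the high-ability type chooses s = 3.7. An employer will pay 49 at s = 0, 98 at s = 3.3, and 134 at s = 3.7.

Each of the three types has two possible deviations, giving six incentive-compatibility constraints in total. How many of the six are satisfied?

High-ability (own payoff 134 − 5.7×3.7 = 112.91): to s=0 gives 49 → no gain ✓; to s=3.3 gives 98 − 5.7×3.3 = 79.19 → no gain ✓.
Low-ability (own payoff 49): to s=3.3 gives 98 − 22.6×3.3 = 23.42 → no gain ✓; to s=3.7 gives 134 − 22.6×3.7 = 50.38 → profitable ✗.
Mid-ability (own payoff 98 − 15.9×3.3 = 45.53): to s=0 gives 49 → profitable ✗; to s=3.7 gives 134 − 15.9×3.7 = 75.17 → profitable ✗.
3 of the 6 constraints hold; not an equilibrium.

3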